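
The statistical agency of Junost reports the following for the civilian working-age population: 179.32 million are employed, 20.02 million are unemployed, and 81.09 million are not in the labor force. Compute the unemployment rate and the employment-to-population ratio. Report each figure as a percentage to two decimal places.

Labor force = employed + unemployed = 179.32 + 20.02 = 199.34 million.
Working-age population = 199.34 + 81.09 = 280.43 million.
Unemployment rate = 20.02 / 199.34 = 10.04%.
Employment-population ratio = 179.32 / 280.43 = 63.94%.

Unemployment rate ≈ 10.04%; employment-population ratio ≈ 63.94%.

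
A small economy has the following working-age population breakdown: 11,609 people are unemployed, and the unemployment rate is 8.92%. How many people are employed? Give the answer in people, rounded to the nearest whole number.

About 118,537 are employed.

Labor force = U / u = 11,609 / 0.0892 ≈ 130,146.
Employed = labor force − unemployed = 130,146 − 11,609 = 118,537.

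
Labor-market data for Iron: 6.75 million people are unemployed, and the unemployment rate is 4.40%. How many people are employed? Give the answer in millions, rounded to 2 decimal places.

About 146.66 million are employed.

Labor force = U / u = 6.75 / 0.0440 ≈ 153.41 million.
Employed = labor force − unemployed = 153.41 − 6.75 = 146.66 million.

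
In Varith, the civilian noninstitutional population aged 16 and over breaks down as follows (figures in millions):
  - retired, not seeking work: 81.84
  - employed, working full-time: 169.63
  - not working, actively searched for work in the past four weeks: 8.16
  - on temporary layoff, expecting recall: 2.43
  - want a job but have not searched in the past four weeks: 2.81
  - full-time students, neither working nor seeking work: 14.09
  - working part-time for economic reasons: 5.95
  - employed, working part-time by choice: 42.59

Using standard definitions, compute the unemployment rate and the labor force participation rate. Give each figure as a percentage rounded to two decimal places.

Unemployment rate ≈ 4.63%; labor force participation rate ≈ 69.85%.

Employed = 169.63 + 5.95 + 42.59 = 218.17 million (anyone who worked, including part-time for economic reasons, counts as employed).
Unemployed = 8.16 + 2.43 = 10.59 million (jobless and actively searching, or on temporary layoff).
Labor force = 218.17 + 10.59 = 228.76 million.
Not in labor force = 81.84 + 2.81 + 14.09 = 98.74 million (those not working and not actively searching are outside the labor force — including those who want a job but have given up searching).
Civilian working-age population = 228.76 + 98.74 = 327.50 million.
Unemployment rate = 10.59 / 228.76 = 4.63%.
Labor force participation rate = 228.76 / 327.50 = 69.85%.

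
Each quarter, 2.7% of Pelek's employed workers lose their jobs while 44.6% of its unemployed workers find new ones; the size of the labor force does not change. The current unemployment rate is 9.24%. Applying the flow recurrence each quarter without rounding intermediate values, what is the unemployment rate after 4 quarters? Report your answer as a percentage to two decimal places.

With a fixed labor force, u_{t+1} = u_t + s·(1−u_t) − f·u_t = u_t·(1−s−f) + s.
Here 1−s−f = 0.527 and s = 0.027.
u_1 = 0.092400 × 0.527 + 0.027 = 0.075695.
u_2 = 0.075695 × 0.527 + 0.027 = 0.066891.
u_3 = 0.066891 × 0.527 + 0.027 = 0.062252.
u_4 = 0.062252 × 0.527 + 0.027 = 0.059807.

Unemployment rate after four quarters ≈ 5.98%.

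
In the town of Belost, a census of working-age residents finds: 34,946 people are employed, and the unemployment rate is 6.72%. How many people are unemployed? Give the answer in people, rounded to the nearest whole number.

Let U be the number unemployed. The labor force is E + U, and U/(E+U) = 0.0672.
So U = 0.0672 × 34,946 / (1 − 0.0672) = 2348.37 / 0.9328 ≈ 2,518.

About 2,518 are unemployed.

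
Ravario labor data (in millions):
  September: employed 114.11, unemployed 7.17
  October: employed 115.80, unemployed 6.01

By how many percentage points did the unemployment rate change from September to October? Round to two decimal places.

The unemployment rate changed by −0.98 percentage points.

September: labor force = 114.11 + 7.17 = 121.28; u = 7.17/121.28 = 5.91%.
October: labor force = 115.80 + 6.01 = 121.81; u = 6.01/121.81 = 4.93%.
Change = 4.93% − 5.91% = −0.98 pp.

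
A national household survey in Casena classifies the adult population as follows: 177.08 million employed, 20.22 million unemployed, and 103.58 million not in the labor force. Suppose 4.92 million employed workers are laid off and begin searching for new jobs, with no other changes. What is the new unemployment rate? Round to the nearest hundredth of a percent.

New unemployment rate ≈ 12.74%.

Initially, labor force = 177.08 + 20.22 = 197.30 million, so u = 20.22/197.30 = 10.25%.
After the change, employed falls and unemployed rises by 4.92; labor force unchanged → E = 172.16, U = 25.14, labor force = 197.30 million.
New unemployment rate = 25.14 / 197.30 = 12.74%.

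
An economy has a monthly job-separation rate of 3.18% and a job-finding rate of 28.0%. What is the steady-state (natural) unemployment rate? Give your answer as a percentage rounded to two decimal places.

Steady-state unemployment rate ≈ 10.20%.

At steady state the flows balance: s·E = f·U, so U/(E+U) = s/(s+f).
u* = 3.18 / (3.18 + 28.0) = 3.18 / 31.18 = 10.20%.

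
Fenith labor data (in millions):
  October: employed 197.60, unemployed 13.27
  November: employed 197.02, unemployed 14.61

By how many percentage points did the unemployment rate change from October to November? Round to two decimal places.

October: labor force = 197.60 + 13.27 = 210.87; u = 13.27/210.87 = 6.29%.
November: labor force = 197.02 + 14.61 = 211.63; u = 14.61/211.63 = 6.90%.
Change = 6.90% − 6.29% = +0.61 pp.

The unemployment rate changed by +0.61 percentage points.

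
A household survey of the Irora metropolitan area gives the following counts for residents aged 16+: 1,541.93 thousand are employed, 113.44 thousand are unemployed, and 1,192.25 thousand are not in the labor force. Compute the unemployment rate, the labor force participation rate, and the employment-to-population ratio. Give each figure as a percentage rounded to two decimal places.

Unemployment rate ≈ 6.85%; labor force participation rate ≈ 58.13%; employment-population ratio ≈ 54.15%.

Labor force = employed + unemployed = 1,541.93 + 113.44 = 1,655.37 thousand.
Working-age population = 1,655.37 + 1,192.25 = 2,847.62 thousand.
Unemployment rate = 113.44 / 1,655.37 = 6.85%.
Labor force participation rate = 1,655.37 / 2,847.62 = 58.13%.
Employment-population ratio = 1,541.93 / 2,847.62 = 54.15%.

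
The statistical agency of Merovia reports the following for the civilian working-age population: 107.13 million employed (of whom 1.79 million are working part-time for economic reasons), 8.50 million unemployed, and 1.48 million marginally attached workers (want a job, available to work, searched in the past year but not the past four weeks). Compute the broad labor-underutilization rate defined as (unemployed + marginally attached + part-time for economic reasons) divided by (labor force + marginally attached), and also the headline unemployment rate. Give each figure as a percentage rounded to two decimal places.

Labor force = 107.13 + 8.50 = 115.63 million.
Numerator = 8.50 + 1.48 + 1.79 = 11.77 million.
Denominator = 115.63 + 1.48 = 117.11 million.
Broad rate = 11.77 / 117.11 = 10.05%.
Headline unemployment rate = 8.50 / 115.63 = 7.35%.

Broad underutilization rate ≈ 10.05%; headline unemployment rate ≈ 7.35%.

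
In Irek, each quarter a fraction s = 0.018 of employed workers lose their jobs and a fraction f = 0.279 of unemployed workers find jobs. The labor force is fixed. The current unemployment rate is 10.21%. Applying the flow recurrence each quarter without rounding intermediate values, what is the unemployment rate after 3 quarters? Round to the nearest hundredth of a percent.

Unemployment rate after three quarters ≈ 7.50%.

With a fixed labor force, u_{t+1} = u_t + s·(1−u_t) − f·u_t = u_t·(1−s−f) + s.
Here 1−s−f = 0.703 and s = 0.018.
u_1 = 0.102100 × 0.703 + 0.018 = 0.089776.
u_2 = 0.089776 × 0.703 + 0.018 = 0.081113.
u_3 = 0.081113 × 0.703 + 0.018 = 0.075022.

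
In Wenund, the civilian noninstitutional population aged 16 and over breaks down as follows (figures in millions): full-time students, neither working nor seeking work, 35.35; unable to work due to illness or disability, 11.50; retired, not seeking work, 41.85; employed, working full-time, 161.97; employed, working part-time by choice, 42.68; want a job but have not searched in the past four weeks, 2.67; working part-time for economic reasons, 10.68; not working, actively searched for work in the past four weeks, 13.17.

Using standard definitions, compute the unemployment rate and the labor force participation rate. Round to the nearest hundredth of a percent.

Unemployment rate ≈ 5.76%; labor force participation rate ≈ 71.44%.

Employed = 161.97 + 42.68 + 10.68 = 215.33 million (anyone who worked, including part-time for economic reasons, counts as employed).
Unemployed = 13.17 million.
Labor force = 215.33 + 13.17 = 228.50 million.
Not in labor force = 35.35 + 11.50 + 41.85 + 2.67 = 91.37 million (those not working and not actively searching are outside the labor force — including those who want a job but have given up searching).
Civilian working-age population = 228.50 + 91.37 = 319.87 million.
Unemployment rate = 13.17 / 228.50 = 5.76%.
Labor force participation rate = 228.50 / 319.87 = 71.44%.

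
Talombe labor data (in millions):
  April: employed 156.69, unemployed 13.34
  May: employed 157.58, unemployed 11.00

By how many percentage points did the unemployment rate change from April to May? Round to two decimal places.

April: labor force = 156.69 + 13.34 = 170.03; u = 13.34/170.03 = 7.85%.
May: labor force = 157.58 + 11.00 = 168.58; u = 11.00/168.58 = 6.53%.
Change = 6.53% − 7.85% = −1.32 pp.

The unemployment rate changed by −1.32 percentage points.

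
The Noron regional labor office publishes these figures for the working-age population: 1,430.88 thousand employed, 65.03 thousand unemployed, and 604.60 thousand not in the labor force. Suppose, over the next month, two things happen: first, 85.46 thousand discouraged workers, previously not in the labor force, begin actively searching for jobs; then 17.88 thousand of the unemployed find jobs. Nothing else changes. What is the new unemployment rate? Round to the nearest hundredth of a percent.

New unemployment rate ≈ 8.39%.

Initially, labor force = 1,430.88 + 65.03 = 1,495.91 thousand, so u = 65.03/1,495.91 = 4.35%.
After the first change, unemployed and labor force both rise by 85.46 → E = 1,430.88, U = 150.49, labor force = 1,581.37 thousand.
After the second change, unemployed falls and employed rises by 17.88; labor force unchanged → E = 1,448.76, U = 132.61, labor force = 1,581.37 thousand.
New unemployment rate = 132.61 / 1,581.37 = 8.39%.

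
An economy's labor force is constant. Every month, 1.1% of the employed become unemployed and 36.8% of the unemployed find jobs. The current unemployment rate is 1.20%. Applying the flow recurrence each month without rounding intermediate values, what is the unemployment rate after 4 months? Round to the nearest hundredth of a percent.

Unemployment rate after four months ≈ 2.65%.

With a fixed labor force, u_{t+1} = u_t + s·(1−u_t) − f·u_t = u_t·(1−s−f) + s.
Here 1−s−f = 0.621 and s = 0.011.
u_1 = 0.012000 × 0.621 + 0.011 = 0.018452.
u_2 = 0.018452 × 0.621 + 0.011 = 0.022459.
u_3 = 0.022459 × 0.621 + 0.011 = 0.024947.
u_4 = 0.024947 × 0.621 + 0.011 = 0.026492.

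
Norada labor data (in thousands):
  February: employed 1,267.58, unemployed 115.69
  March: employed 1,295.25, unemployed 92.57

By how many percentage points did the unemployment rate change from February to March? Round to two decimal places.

February: labor force = 1,267.58 + 115.69 = 1,383.27; u = 115.69/1,383.27 = 8.36%.
March: labor force = 1,295.25 + 92.57 = 1,387.82; u = 92.57/1,387.82 = 6.67%.
Change = 6.67% − 8.36% = −1.69 pp.

The unemployment rate changed by −1.69 percentage points.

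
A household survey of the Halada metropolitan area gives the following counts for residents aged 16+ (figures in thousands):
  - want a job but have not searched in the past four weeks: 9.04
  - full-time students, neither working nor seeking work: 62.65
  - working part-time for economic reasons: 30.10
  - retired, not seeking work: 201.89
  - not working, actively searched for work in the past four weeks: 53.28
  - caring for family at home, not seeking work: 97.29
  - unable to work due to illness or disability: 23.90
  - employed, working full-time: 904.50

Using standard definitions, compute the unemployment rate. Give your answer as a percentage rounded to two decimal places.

Employed = 30.10 + 904.50 = 934.60 thousand (anyone who worked, including part-time for economic reasons, counts as employed).
Unemployed = 53.28 thousand.
Labor force = 934.60 + 53.28 = 987.88 thousand.
Unemployment rate = 53.28 / 987.88 = 5.39%.

Unemployment rate ≈ 5.39%.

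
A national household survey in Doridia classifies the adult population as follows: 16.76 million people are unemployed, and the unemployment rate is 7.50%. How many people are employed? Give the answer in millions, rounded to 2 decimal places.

Labor force = U / u = 16.76 / 0.0750 ≈ 223.47 million.
Employed = labor force − unemployed = 223.47 − 16.76 = 206.71 million.

About 206.71 million are employed.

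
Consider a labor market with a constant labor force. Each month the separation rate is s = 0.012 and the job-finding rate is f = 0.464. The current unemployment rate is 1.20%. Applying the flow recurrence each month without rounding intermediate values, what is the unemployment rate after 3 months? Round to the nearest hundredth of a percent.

Unemployment rate after three months ≈ 2.33%.

With a fixed labor force, u_{t+1} = u_t + s·(1−u_t) − f·u_t = u_t·(1−s−f) + s.
Here 1−s−f = 0.524 and s = 0.012.
u_1 = 0.012000 × 0.524 + 0.012 = 0.018288.
u_2 = 0.018288 × 0.524 + 0.012 = 0.021583.
u_3 = 0.021583 × 0.524 + 0.012 = 0.023309.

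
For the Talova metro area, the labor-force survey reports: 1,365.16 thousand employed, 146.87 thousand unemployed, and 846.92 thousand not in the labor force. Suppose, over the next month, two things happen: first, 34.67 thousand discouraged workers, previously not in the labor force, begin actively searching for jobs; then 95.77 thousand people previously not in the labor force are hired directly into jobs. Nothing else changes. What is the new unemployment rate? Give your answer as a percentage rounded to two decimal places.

New unemployment rate ≈ 11.05%.

Initially, labor force = 1,365.16 + 146.87 = 1,512.03 thousand, so u = 146.87/1,512.03 = 9.71%.
After the first change, unemployed and labor force both rise by 34.67 → E = 1,365.16, U = 181.54, labor force = 1,546.70 thousand.
After the second change, employed and labor force both rise by 95.77; unemployed unchanged → E = 1,460.93, U = 181.54, labor force = 1,642.47 thousand.
New unemployment rate = 181.54 / 1,642.47 = 11.05%.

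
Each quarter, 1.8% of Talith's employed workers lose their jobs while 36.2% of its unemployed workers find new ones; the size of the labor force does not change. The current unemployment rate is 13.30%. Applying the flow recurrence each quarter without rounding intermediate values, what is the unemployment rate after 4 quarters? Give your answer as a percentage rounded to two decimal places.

Unemployment rate after four quarters ≈ 6.00%.

With a fixed labor force, u_{t+1} = u_t + s·(1−u_t) − f·u_t = u_t·(1−s−f) + s.
Here 1−s−f = 0.620 and s = 0.018.
u_1 = 0.133000 × 0.620 + 0.018 = 0.100460.
u_2 = 0.100460 × 0.620 + 0.018 = 0.080285.
u_3 = 0.080285 × 0.620 + 0.018 = 0.067777.
u_4 = 0.067777 × 0.620 + 0.018 = 0.060022.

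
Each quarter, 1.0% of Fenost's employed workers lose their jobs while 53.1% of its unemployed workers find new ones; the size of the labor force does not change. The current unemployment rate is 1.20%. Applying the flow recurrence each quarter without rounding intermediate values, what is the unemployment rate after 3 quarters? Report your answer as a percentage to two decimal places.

Unemployment rate after three quarters ≈ 1.79%.

With a fixed labor force, u_{t+1} = u_t + s·(1−u_t) − f·u_t = u_t·(1−s−f) + s.
Here 1−s−f = 0.459 and s = 0.010.
u_1 = 0.012000 × 0.459 + 0.010 = 0.015508.
u_2 = 0.015508 × 0.459 + 0.010 = 0.017118.
u_3 = 0.017118 × 0.459 + 0.010 = 0.017857.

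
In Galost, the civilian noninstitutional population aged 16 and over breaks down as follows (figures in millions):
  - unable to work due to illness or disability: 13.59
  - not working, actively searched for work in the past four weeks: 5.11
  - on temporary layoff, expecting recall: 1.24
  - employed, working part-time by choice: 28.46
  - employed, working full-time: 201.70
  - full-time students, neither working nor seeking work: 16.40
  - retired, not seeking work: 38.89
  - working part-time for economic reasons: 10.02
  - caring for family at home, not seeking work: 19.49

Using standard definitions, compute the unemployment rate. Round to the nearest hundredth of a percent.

Employed = 28.46 + 201.70 + 10.02 = 240.18 million (anyone who worked, including part-time for economic reasons, counts as employed).
Unemployed = 5.11 + 1.24 = 6.35 million (jobless and actively searching, or on temporary layoff).
Labor force = 240.18 + 6.35 = 246.53 million.
Unemployment rate = 6.35 / 246.53 = 2.58%.

Unemployment rate ≈ 2.58%.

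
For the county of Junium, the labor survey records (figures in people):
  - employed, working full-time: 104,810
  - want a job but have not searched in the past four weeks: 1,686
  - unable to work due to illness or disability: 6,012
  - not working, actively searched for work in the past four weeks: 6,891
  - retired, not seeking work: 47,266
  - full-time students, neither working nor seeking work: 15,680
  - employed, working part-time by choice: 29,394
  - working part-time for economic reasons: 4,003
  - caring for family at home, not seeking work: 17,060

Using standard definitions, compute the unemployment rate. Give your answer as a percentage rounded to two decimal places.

Employed = 104,810 + 29,394 + 4,003 = 138,207 (anyone who worked, including part-time for economic reasons, counts as employed).
Unemployed = 6,891.
Labor force = 138,207 + 6,891 = 145,098.
Unemployment rate = 6,891 / 145,098 = 4.75%.

Unemployment rate ≈ 4.75%.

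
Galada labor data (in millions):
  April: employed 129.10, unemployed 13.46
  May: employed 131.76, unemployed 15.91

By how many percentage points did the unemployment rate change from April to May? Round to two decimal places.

April: labor force = 129.10 + 13.46 = 142.56; u = 13.46/142.56 = 9.44%.
May: labor force = 131.76 + 15.91 = 147.67; u = 15.91/147.67 = 10.77%.
Change = 10.77% − 9.44% = +1.33 pp.

The unemployment rate changed by +1.33 percentage points.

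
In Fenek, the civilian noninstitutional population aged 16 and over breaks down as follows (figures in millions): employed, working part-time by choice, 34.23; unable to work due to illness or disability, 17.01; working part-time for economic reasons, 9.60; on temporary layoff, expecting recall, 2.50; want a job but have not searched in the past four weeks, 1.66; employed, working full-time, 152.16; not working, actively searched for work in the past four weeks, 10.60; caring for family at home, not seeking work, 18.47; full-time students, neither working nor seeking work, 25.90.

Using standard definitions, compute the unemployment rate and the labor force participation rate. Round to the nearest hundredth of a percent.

Unemployment rate ≈ 6.27%; labor force participation rate ≈ 76.83%.

Employed = 34.23 + 9.60 + 152.16 = 195.99 million (anyone who worked, including part-time for economic reasons, counts as employed).
Unemployed = 2.50 + 10.60 = 13.10 million (jobless and actively searching, or on temporary layoff).
Labor force = 195.99 + 13.10 = 209.09 million.
Not in labor force = 17.01 + 1.66 + 18.47 + 25.90 = 63.04 million (those not working and not actively searching are outside the labor force — including those who want a job but have given up searching).
Civilian working-age population = 209.09 + 63.04 = 272.13 million.
Unemployment rate = 13.10 / 209.09 = 6.27%.
Labor force participation rate = 209.09 / 272.13 = 76.83%.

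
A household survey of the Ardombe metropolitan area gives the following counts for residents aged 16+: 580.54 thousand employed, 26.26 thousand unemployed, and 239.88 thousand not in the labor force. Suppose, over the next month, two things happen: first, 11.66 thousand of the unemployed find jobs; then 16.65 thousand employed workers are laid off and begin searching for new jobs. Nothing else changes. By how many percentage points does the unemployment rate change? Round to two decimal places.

Initially, labor force = 580.54 + 26.26 = 606.80 thousand, so u = 26.26/606.80 = 4.33%.
After the first change, unemployed falls and employed rises by 11.66; labor force unchanged → E = 592.20, U = 14.60, labor force = 606.80 thousand.
After the second change, employed falls and unemployed rises by 16.65; labor force unchanged → E = 575.55, U = 31.25, labor force = 606.80 thousand.
New unemployment rate = 31.25 / 606.80 = 5.15%.
Change = 5.15% − 4.33% = +0.82 percentage points.

The unemployment rate changes by +0.82 percentage points.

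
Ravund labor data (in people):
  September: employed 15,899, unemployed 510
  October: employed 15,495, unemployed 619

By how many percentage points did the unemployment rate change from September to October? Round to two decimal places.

September: labor force = 15,899 + 510 = 16,409; u = 510/16,409 = 3.11%.
October: labor force = 15,495 + 619 = 16,114; u = 619/16,114 = 3.84%.
Change = 3.84% − 3.11% = +0.73 pp.

The unemployment rate changed by +0.73 percentage points.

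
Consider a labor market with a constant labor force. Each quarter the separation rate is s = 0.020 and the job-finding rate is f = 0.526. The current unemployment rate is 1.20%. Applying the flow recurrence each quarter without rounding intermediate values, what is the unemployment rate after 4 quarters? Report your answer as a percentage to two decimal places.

Unemployment rate after four quarters ≈ 3.56%.

With a fixed labor force, u_{t+1} = u_t + s·(1−u_t) − f·u_t = u_t·(1−s−f) + s.
Here 1−s−f = 0.454 and s = 0.020.
u_1 = 0.012000 × 0.454 + 0.020 = 0.025448.
u_2 = 0.025448 × 0.454 + 0.020 = 0.031553.
u_3 = 0.031553 × 0.454 + 0.020 = 0.034325.
u_4 = 0.034325 × 0.454 + 0.020 = 0.035584.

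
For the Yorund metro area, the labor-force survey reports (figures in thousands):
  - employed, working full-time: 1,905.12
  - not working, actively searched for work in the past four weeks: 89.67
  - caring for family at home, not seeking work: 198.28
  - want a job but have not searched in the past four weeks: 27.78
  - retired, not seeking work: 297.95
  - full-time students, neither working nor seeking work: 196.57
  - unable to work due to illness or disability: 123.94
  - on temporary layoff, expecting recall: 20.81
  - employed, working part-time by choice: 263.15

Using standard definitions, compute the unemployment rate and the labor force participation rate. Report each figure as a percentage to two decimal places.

Employed = 1,905.12 + 263.15 = 2,168.27 thousand.
Unemployed = 89.67 + 20.81 = 110.48 thousand (jobless and actively searching, or on temporary layoff).
Labor force = 2,168.27 + 110.48 = 2,278.75 thousand.
Not in labor force = 198.28 + 27.78 + 297.95 + 196.57 + 123.94 = 844.52 thousand (those not working and not actively searching are outside the labor force — including those who want a job but have given up searching).
Civilian working-age population = 2,278.75 + 844.52 = 3,123.27 thousand.
Unemployment rate = 110.48 / 2,278.75 = 4.85%.
Labor force participation rate = 2,278.75 / 3,123.27 = 72.96%.

Unemployment rate ≈ 4.85%; labor force participation rate ≈ 72.96%.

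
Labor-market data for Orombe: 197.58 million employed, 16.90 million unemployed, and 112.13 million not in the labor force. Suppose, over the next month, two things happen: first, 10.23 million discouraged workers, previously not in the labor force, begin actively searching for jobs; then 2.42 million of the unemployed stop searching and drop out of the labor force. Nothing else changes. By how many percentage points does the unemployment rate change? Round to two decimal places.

The unemployment rate changes by +3.24 percentage points.

Initially, labor force = 197.58 + 16.90 = 214.48 million, so u = 16.90/214.48 = 7.88%.
After the first change, unemployed and labor force both rise by 10.23 → E = 197.58, U = 27.13, labor force = 224.71 million.
After the second change, unemployed and labor force both fall by 2.42 → E = 197.58, U = 24.71, labor force = 222.29 million.
New unemployment rate = 24.71 / 222.29 = 11.12%.
Change = 11.12% − 7.88% = +3.24 percentage points.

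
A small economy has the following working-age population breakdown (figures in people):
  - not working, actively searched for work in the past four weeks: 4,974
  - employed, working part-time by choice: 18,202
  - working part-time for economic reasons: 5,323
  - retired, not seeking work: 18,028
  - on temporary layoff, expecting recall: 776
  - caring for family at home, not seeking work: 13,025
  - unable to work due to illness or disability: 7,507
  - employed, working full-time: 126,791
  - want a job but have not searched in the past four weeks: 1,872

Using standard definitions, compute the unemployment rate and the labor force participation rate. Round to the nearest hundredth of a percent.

Unemployment rate ≈ 3.68%; labor force participation rate ≈ 79.42%.

Employed = 18,202 + 5,323 + 126,791 = 150,316 (anyone who worked, including part-time for economic reasons, counts as employed).
Unemployed = 4,974 + 776 = 5,750 (jobless and actively searching, or on temporary layoff).
Labor force = 150,316 + 5,750 = 156,066.
Not in labor force = 18,028 + 13,025 + 7,507 + 1,872 = 40,432 (those not working and not actively searching are outside the labor force — including those who want a job but have given up searching).
Civilian working-age population = 156,066 + 40,432 = 196,498.
Unemployment rate = 5,750 / 156,066 = 3.68%.
Labor force participation rate = 156,066 / 196,498 = 79.42%.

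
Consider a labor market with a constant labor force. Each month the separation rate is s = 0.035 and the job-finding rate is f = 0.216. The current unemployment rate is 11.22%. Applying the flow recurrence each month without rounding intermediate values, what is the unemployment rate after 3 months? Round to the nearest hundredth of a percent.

Unemployment rate after three months ≈ 12.80%.

With a fixed labor force, u_{t+1} = u_t + s·(1−u_t) − f·u_t = u_t·(1−s−f) + s.
Here 1−s−f = 0.749 and s = 0.035.
u_1 = 0.112200 × 0.749 + 0.035 = 0.119038.
u_2 = 0.119038 × 0.749 + 0.035 = 0.124159.
u_3 = 0.124159 × 0.749 + 0.035 = 0.127995.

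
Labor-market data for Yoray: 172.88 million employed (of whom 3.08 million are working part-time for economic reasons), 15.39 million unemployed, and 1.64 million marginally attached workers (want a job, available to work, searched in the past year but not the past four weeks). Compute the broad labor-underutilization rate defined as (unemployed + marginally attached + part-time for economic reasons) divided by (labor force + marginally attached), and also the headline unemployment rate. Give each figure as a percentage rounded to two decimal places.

Labor force = 172.88 + 15.39 = 188.27 million.
Numerator = 15.39 + 1.64 + 3.08 = 20.11 million.
Denominator = 188.27 + 1.64 = 189.91 million.
Broad rate = 20.11 / 189.91 = 10.59%.
Headline unemployment rate = 15.39 / 188.27 = 8.17%.

Broad underutilization rate ≈ 10.59%; headline unemployment rate ≈ 8.17%.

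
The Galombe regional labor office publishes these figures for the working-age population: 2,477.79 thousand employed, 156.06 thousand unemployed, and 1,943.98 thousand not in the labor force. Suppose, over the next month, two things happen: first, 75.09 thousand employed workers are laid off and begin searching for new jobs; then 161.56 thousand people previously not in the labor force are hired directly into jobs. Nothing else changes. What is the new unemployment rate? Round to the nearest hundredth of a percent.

Initially, labor force = 2,477.79 + 156.06 = 2,633.85 thousand, so u = 156.06/2,633.85 = 5.93%.
After the first change, employed falls and unemployed rises by 75.09; labor force unchanged → E = 2,402.70, U = 231.15, labor force = 2,633.85 thousand.
After the second change, employed and labor force both rise by 161.56; unemployed unchanged → E = 2,564.26, U = 231.15, labor force = 2,795.41 thousand.
New unemployment rate = 231.15 / 2,795.41 = 8.27%.

New unemployment rate ≈ 8.27%.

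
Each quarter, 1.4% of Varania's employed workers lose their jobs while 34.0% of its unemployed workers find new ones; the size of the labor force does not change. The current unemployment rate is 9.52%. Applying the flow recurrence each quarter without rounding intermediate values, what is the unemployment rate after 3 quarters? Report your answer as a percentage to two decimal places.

Unemployment rate after three quarters ≈ 5.46%.

With a fixed labor force, u_{t+1} = u_t + s·(1−u_t) − f·u_t = u_t·(1−s−f) + s.
Here 1−s−f = 0.646 and s = 0.014.
u_1 = 0.095200 × 0.646 + 0.014 = 0.075499.
u_2 = 0.075499 × 0.646 + 0.014 = 0.062772.
u_3 = 0.062772 × 0.646 + 0.014 = 0.054551.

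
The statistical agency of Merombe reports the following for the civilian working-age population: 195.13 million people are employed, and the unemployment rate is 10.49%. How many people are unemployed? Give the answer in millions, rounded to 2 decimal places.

Let U be the number unemployed. The labor force is E + U, and U/(E+U) = 0.1049.
So U = 0.1049 × 195.13 / (1 − 0.1049) = 20.4691 / 0.8951 ≈ 22.87 million.

About 22.87 million are unemployed.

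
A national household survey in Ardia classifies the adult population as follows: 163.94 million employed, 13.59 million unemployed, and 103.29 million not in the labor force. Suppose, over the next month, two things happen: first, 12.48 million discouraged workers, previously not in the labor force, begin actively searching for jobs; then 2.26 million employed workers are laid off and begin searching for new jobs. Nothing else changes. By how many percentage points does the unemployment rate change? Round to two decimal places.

The unemployment rate changes by +7.25 percentage points.

Initially, labor force = 163.94 + 13.59 = 177.53 million, so u = 13.59/177.53 = 7.66%.
After the first change, unemployed and labor force both rise by 12.48 → E = 163.94, U = 26.07, labor force = 190.01 million.
After the second change, employed falls and unemployed rises by 2.26; labor force unchanged → E = 161.68, U = 28.33, labor force = 190.01 million.
New unemployment rate = 28.33 / 190.01 = 14.91%.
Change = 14.91% − 7.66% = +7.25 percentage points.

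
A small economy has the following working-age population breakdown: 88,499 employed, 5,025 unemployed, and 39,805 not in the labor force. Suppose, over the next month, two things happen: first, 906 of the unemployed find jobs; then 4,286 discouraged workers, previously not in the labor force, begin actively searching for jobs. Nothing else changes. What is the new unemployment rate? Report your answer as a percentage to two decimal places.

New unemployment rate ≈ 8.59%.

Initially, labor force = 88,499 + 5,025 = 93,524, so u = 5,025/93,524 = 5.37%.
After the first change, unemployed falls and employed rises by 906; labor force unchanged → E = 89,405, U = 4,119, labor force = 93,524.
After the second change, unemployed and labor force both rise by 4,286 → E = 89,405, U = 8,405, labor force = 97,810.
New unemployment rate = 8,405 / 97,810 = 8.59%.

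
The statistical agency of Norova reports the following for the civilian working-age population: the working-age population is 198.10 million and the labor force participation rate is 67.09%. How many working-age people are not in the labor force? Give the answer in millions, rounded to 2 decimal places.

About 65.19 million are not in the labor force.

Share not in the labor force = 1 − 0.6709 = 0.3291.
Not in labor force = 0.3291 × 198.10 ≈ 65.19 million.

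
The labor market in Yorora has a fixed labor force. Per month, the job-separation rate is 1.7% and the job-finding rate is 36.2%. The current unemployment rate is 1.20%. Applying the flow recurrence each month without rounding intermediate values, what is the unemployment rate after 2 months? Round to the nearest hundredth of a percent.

With a fixed labor force, u_{t+1} = u_t + s·(1−u_t) − f·u_t = u_t·(1−s−f) + s.
Here 1−s−f = 0.621 and s = 0.017.
u_1 = 0.012000 × 0.621 + 0.017 = 0.024452.
u_2 = 0.024452 × 0.621 + 0.017 = 0.032185.

Unemployment rate after two months ≈ 3.22%.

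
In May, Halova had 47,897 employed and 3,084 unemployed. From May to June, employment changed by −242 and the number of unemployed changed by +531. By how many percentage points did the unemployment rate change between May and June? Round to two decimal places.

May: labor force = 47,897 + 3,084 = 50,981; u = 3,084/50,981 = 6.05%.
June: labor force = 47,655 + 3,615 = 51,270; u = 3,615/51,270 = 7.05%.
Change = 7.05% − 6.05% = +1.00 pp.

The unemployment rate changed by +1.00 percentage points.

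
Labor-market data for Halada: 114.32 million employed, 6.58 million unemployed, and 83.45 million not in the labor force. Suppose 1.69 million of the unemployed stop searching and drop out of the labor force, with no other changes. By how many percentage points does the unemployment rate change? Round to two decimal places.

The unemployment rate changes by −1.34 percentage points.

Initially, labor force = 114.32 + 6.58 = 120.90 million, so u = 6.58/120.90 = 5.44%.
After the change, unemployed and labor force both fall by 1.69 → E = 114.32, U = 4.89, labor force = 119.21 million.
New unemployment rate = 4.89 / 119.21 = 4.10%.
Change = 4.10% − 5.44% = −1.34 percentage points.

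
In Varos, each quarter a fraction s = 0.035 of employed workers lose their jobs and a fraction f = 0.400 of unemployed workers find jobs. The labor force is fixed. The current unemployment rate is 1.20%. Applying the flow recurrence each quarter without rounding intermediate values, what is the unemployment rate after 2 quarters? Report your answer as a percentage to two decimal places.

With a fixed labor force, u_{t+1} = u_t + s·(1−u_t) − f·u_t = u_t·(1−s−f) + s.
Here 1−s−f = 0.565 and s = 0.035.
u_1 = 0.012000 × 0.565 + 0.035 = 0.041780.
u_2 = 0.041780 × 0.565 + 0.035 = 0.058606.

Unemployment rate after two quarters ≈ 5.86%.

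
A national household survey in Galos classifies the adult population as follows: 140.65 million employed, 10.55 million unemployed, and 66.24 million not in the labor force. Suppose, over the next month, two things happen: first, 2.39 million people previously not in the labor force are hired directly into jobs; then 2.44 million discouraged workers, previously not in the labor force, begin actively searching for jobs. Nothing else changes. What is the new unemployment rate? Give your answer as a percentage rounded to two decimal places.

Initially, labor force = 140.65 + 10.55 = 151.20 million, so u = 10.55/151.20 = 6.98%.
After the first change, employed and labor force both rise by 2.39; unemployed unchanged → E = 143.04, U = 10.55, labor force = 153.59 million.
After the second change, unemployed and labor force both rise by 2.44 → E = 143.04, U = 12.99, labor force = 156.03 million.
New unemployment rate = 12.99 / 156.03 = 8.33%.

New unemployment rate ≈ 8.33%.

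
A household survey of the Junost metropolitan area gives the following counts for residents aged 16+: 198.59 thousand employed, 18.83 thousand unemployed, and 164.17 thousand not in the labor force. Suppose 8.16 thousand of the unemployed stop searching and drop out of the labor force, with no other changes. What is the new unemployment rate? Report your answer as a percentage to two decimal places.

New unemployment rate ≈ 5.10%.

Initially, labor force = 198.59 + 18.83 = 217.42 thousand, so u = 18.83/217.42 = 8.66%.
After the change, unemployed and labor force both fall by 8.16 → E = 198.59, U = 10.67, labor force = 209.26 thousand.
New unemployment rate = 10.67 / 209.26 = 5.10%.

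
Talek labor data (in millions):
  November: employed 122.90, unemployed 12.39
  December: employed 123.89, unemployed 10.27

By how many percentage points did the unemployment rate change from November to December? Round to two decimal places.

November: labor force = 122.90 + 12.39 = 135.29; u = 12.39/135.29 = 9.16%.
December: labor force = 123.89 + 10.27 = 134.16; u = 10.27/134.16 = 7.66%.
Change = 7.66% − 9.16% = −1.50 pp.

The unemployment rate changed by −1.50 percentage points.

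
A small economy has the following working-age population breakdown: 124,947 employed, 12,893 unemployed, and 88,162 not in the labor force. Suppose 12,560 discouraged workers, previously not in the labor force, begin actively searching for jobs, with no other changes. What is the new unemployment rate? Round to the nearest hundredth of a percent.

Initially, labor force = 124,947 + 12,893 = 137,840, so u = 12,893/137,840 = 9.35%.
After the change, unemployed and labor force both rise by 12,560 → E = 124,947, U = 25,453, labor force = 150,400.
New unemployment rate = 25,453 / 150,400 = 16.92%.

New unemployment rate ≈ 16.92%.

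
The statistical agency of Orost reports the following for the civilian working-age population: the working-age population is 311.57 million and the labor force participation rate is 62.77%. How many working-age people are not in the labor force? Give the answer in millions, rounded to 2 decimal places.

Share not in the labor force = 1 − 0.6277 = 0.3723.
Not in labor force = 0.3723 × 311.57 ≈ 116.00 million.

About 116.00 million are not in the labor force.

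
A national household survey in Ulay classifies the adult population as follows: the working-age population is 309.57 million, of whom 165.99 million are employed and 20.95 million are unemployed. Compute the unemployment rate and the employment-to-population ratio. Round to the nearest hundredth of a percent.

Unemployment rate ≈ 11.21%; employment-population ratio ≈ 53.62%.

Labor force = employed + unemployed = 165.99 + 20.95 = 186.94 million.
Unemployment rate = 20.95 / 186.94 = 11.21%.
Employment-population ratio = 165.99 / 309.57 = 53.62%.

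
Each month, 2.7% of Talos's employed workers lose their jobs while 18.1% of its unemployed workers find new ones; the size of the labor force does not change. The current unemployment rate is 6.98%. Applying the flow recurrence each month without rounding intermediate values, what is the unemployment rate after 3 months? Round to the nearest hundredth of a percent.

With a fixed labor force, u_{t+1} = u_t + s·(1−u_t) − f·u_t = u_t·(1−s−f) + s.
Here 1−s−f = 0.792 and s = 0.027.
u_1 = 0.069800 × 0.792 + 0.027 = 0.082282.
u_2 = 0.082282 × 0.792 + 0.027 = 0.092167.
u_3 = 0.092167 × 0.792 + 0.027 = 0.099996.

Unemployment rate after three months ≈ 10.00%.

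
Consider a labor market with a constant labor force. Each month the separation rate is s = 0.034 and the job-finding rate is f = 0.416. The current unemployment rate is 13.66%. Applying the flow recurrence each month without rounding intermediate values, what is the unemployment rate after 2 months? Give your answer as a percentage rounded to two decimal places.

With a fixed labor force, u_{t+1} = u_t + s·(1−u_t) − f·u_t = u_t·(1−s−f) + s.
Here 1−s−f = 0.550 and s = 0.034.
u_1 = 0.136600 × 0.550 + 0.034 = 0.109130.
u_2 = 0.109130 × 0.550 + 0.034 = 0.094022.

Unemployment rate after two months ≈ 9.40%.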